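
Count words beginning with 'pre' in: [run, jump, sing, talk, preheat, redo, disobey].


Checking each word for prefix 'pre':
  'run' -> no (count: 0)
  'jump' -> no (count: 0)
  'sing' -> no (count: 0)
  'talk' -> no (count: 0)
  'preheat' -> YES, starts with 'pre' (count: 1)
  'redo' -> no (count: 1)
  'disobey' -> no (count: 1)
Total with prefix 'pre': 1

1


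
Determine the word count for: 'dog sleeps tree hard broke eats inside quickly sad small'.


Counting words by splitting on spaces:
  Word 1: 'dog'
  Word 2: 'sleeps'
  Word 3: 'tree'
  Word 4: 'hard'
  Word 5: 'broke'
  Word 6: 'eats'
  Word 7: 'inside'
  Word 8: 'quickly'
  Word 9: 'sad'
  Word 10: 'small'
Total words: 10

10


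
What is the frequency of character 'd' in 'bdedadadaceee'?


Scanning 'bdedadadaceee' for 'd':
  Position 1: 'd' -> MATCH (count: 1)
  Position 3: 'd' -> MATCH (count: 2)
  Position 5: 'd' -> MATCH (count: 3)
  Position 7: 'd' -> MATCH (count: 4)
Total occurrences of 'd': 4

4


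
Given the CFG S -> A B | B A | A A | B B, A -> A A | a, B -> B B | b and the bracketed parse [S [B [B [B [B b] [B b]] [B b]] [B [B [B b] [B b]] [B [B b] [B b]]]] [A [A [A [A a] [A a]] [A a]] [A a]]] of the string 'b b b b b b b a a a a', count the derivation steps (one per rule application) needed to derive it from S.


Every bracketed nonterminal node [X ...] in the tree is produced by exactly one rule application.
Reading the tree off as a leftmost derivation:
  Step 1: S  =>  B A   (applied S -> B A)
  Step 2: B A  =>  B B A   (applied B -> B B)
  Step 3: B B A  =>  B B B A   (applied B -> B B)
  Step 4: B B B A  =>  B B B B A   (applied B -> B B)
  Step 5: B B B B A  =>  b B B B A   (applied B -> b)
  Step 6: b B B B A  =>  b b B B A   (applied B -> b)
  Step 7: b b B B A  =>  b b b B A   (applied B -> b)
  Step 8: b b b B A  =>  b b b B B A   (applied B -> B B)
  Step 9: b b b B B A  =>  b b b B B B A   (applied B -> B B)
  Step 10: b b b B B B A  =>  b b b b B B A   (applied B -> b)
  Step 11: b b b b B B A  =>  b b b b b B A   (applied B -> b)
  Step 12: b b b b b B A  =>  b b b b b B B A   (applied B -> B B)
  Step 13: b b b b b B B A  =>  b b b b b b B A   (applied B -> b)
  Step 14: b b b b b b B A  =>  b b b b b b b A   (applied B -> b)
  Step 15: b b b b b b b A  =>  b b b b b b b A A   (applied A -> A A)
  Step 16: b b b b b b b A A  =>  b b b b b b b A A A   (applied A -> A A)
  Step 17: b b b b b b b A A A  =>  b b b b b b b A A A A   (applied A -> A A)
  Step 18: b b b b b b b A A A A  =>  b b b b b b b a A A A   (applied A -> a)
  Step 19: b b b b b b b a A A A  =>  b b b b b b b a a A A   (applied A -> a)
  Step 20: b b b b b b b a a A A  =>  b b b b b b b a a a A   (applied A -> a)
  Step 21: b b b b b b b a a a A  =>  b b b b b b b a a a a   (applied A -> a)
Final yield: b b b b b b b a a a a
Total rewrite steps: 21

21


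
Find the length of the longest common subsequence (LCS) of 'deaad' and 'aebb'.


DP table for LCS of 'deaad' and 'aebb':
       a  e  b  b
    0  0  0  0  0
  d 0  0  0  0  0
  e 0  0  1  1  1
  a 0  1  1  1  1
  a 0  1  1  1  1
  d 0  1  1  1  1
LCS: 'e'
LCS length = 1

1


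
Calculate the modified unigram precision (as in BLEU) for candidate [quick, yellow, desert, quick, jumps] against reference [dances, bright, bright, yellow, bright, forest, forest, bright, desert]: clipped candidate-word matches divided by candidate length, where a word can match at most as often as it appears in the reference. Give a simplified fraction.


Reference word counts: {'bright': 4, 'dances': 1, 'desert': 1, 'forest': 2, 'yellow': 1}
Checking each candidate word (with clipping):
  'quick' -> not in reference -> no match (matches: 0)
  'yellow' -> in reference (ref count 1, used 1/1) -> match (matches: 1)
  'desert' -> in reference (ref count 1, used 1/1) -> match (matches: 2)
  'quick' -> not in reference -> no match (matches: 2)
  'jumps' -> not in reference -> no match (matches: 2)
Clipped matches: 2, Candidate length: 5
Precision = 2/5

2/5


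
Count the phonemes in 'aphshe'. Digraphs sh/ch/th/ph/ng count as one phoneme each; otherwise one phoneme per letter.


Parsing 'aphshe' greedily, digraphs first:
  'a' -> vowel phoneme (phonemes so far: 1)
  'ph' -> digraph (1 consonant phoneme) (phonemes so far: 2)
  'sh' -> digraph (1 consonant phoneme) (phonemes so far: 3)
  'e' -> vowel phoneme (phonemes so far: 4)
Total phonemes: 4

4


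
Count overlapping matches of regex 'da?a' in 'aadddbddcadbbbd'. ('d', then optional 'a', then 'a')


Pattern: da?a means 'd', then optional 'a', then 'a'.
Scanning 'aadddbddcadbbbd' position-by-position:
  Pos 0: window 'aad' -> no
  Pos 1: window 'add' -> no
  Pos 2: window 'ddd' -> no
  Pos 3: window 'ddb' -> no
  Pos 4: window 'dbd' -> no
  Pos 5: window 'bdd' -> no
  Pos 6: window 'ddc' -> no
  Pos 7: window 'dca' -> no
  Pos 8: window 'cad' -> no
  Pos 9: window 'adb' -> no
  Pos 10: window 'dbb' -> no
  Pos 11: window 'bbb' -> no
  Pos 12: window 'bbd' -> no
  Pos 13: window 'bd' -> no
  Pos 14: window 'd' -> no
Total matches: 0

0


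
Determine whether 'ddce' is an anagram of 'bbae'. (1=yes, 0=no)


Sort characters of 'ddce': 'cdde'
Sort characters of 'bbae': 'abbe'
Sorted forms differ -> they are NOT anagrams
Result: 0

0


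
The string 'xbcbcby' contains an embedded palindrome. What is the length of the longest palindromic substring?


Scanning 'xbcbcby' for palindromic substrings.
Substring at positions 1-5: 'bcbcb'.
Check: reverse('bcbcb') = 'bcbcb' -> palindrome confirmed.
Neighbouring characters ('x' / 'y') break symmetry, so it cannot extend further.
No longer palindromic substring exists; longest length = 5

5


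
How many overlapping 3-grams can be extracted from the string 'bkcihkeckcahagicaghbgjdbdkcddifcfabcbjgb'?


String 'bkcihkeckcahagicaghbgjdbdkcddifcfabcbjgb' has length L = 40.
Number of overlapping n-grams = L - n + 1
Substituting: 40 - 3 + 1 = 38

38


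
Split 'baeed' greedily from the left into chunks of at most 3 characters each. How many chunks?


'baeed' has 5 characters.
Chunking with max size 3:
  Chunk 1: 'bae' (positions 0-2)
  Chunk 2: 'ed' (positions 3-4)
Total chunks: ceil(5 / 3) = 2

2


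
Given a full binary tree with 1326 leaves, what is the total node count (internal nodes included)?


Leaf nodes (terminals): 1326
Internal nodes = n - 1 = 1326 - 1 = 1325
Total = leaves + internal = 1326 + 1325 = 2651

2651


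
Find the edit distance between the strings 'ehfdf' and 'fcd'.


Building DP table for s1='ehfdf' (len 5) and s2='fcd' (len 3):
       f  c  d
    0  1  2  3
  e 1  1  2  3
  h 2  2  2  3
  f 3  2  3  3
  d 4  3  3  3
  f 5  4  4  4
Edit distance = dp[5][3] = 4

4


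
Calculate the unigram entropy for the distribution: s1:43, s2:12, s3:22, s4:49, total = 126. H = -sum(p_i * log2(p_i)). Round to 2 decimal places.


Computing entropy H = -sum(p_i * log2(p_i)):
  s1: p = 43/126 = 0.3413, -p*log2(p) = 0.5293
  s2: p = 12/126 = 0.0952, -p*log2(p) = 0.3231
  s3: p = 22/126 = 0.1746, -p*log2(p) = 0.4396
  s4: p = 49/126 = 0.3889, -p*log2(p) = 0.5299
H = sum of terms = 1.8219
Rounded to 2 decimals: 1.82

1.82


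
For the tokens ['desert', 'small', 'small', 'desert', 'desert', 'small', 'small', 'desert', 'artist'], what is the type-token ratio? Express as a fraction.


Tokens: 9
Unique types: ('artist', 'desert', 'small') = 3
TTR = 3/9
Simplify: divide both by 3 -> 1/3
TTR = 1/3

1/3


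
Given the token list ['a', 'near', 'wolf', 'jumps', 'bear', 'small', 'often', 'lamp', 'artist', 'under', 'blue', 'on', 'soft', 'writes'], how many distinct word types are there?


Listing all tokens and tracking unique types:
  Token 1: 'a' -> NEW (unique so far: 1)
  Token 2: 'near' -> NEW (unique so far: 2)
  Token 3: 'wolf' -> NEW (unique so far: 3)
  Token 4: 'jumps' -> NEW (unique so far: 4)
  Token 5: 'bear' -> NEW (unique so far: 5)
  Token 6: 'small' -> NEW (unique so far: 6)
  Token 7: 'often' -> NEW (unique so far: 7)
  Token 8: 'lamp' -> NEW (unique so far: 8)
  Token 9: 'artist' -> NEW (unique so far: 9)
  Token 10: 'under' -> NEW (unique so far: 10)
  Token 11: 'blue' -> NEW (unique so far: 11)
  Token 12: 'on' -> NEW (unique so far: 12)
  Token 13: 'soft' -> NEW (unique so far: 13)
  Token 14: 'writes' -> NEW (unique so far: 14)
Unique types: ('a', 'artist', 'bear', 'blue', 'jumps', 'lamp', 'near', 'often', 'on', 'small', 'soft', 'under', 'wolf', 'writes')
Vocabulary size: 14

14


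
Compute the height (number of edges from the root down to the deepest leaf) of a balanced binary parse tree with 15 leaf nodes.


In a balanced binary tree with n leaves the deepest leaf is ceil(log2(n)) edges below the root.
log2(15) = 3.9069
ceil(3.9069) = 4
height (edges) = 4

4


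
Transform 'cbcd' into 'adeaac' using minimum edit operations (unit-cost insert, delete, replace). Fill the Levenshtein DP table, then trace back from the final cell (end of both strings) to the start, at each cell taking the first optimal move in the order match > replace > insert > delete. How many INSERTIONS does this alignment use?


Edit distance = 6. Backtracking from cell (4, 6) with preference match > replace > insert > delete,
then listing the resulting alignment 'cbcd' -> 'adeaac' left to right:
  Step 1: insert 'a' [insertion #1]
  Step 2: insert 'd' [insertion #2]
  Step 3: replace c->e
  Step 4: replace b->a
  Step 5: replace c->a
  Step 6: replace d->c
Total insertions: 2

2


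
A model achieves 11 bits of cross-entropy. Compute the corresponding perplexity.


Perplexity formula: PP = 2^H
H = 11
PP = 2^11
PP = 2^11 = 2048

2048


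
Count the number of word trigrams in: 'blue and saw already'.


Word trigrams from [4] words:
  Trigram 1: (blue and saw)
  Trigram 2: (and saw already)
Total word trigrams: 4 - 2 = 2

2


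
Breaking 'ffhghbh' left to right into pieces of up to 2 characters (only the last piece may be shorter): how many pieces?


'ffhghbh' has 7 characters.
Chunking with max size 2:
  Chunk 1: 'ff' (positions 0-1)
  Chunk 2: 'hg' (positions 2-3)
  Chunk 3: 'hb' (positions 4-5)
  Chunk 4: 'h' (positions 6-6)
Total chunks: ceil(7 / 2) = 4

4


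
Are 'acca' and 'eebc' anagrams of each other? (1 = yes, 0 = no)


Sort characters of 'acca': 'aacc'
Sort characters of 'eebc': 'bcee'
Sorted forms differ -> they are NOT anagrams
Result: 0

0


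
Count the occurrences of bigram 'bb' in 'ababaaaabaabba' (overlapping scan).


Scanning 'ababaaaabaabba' for bigram 'bb':
  Position 0: 'ab' -> no
  Position 1: 'ba' -> no
  Position 2: 'ab' -> no
  Position 3: 'ba' -> no
  Position 4: 'aa' -> no
  Position 5: 'aa' -> no
  Position 6: 'aa' -> no
  Position 7: 'ab' -> no
  Position 8: 'ba' -> no
  Position 9: 'aa' -> no
  Position 10: 'ab' -> no
  Position 11: 'bb' -> MATCH
  Position 12: 'ba' -> no
Total matches: 1

1


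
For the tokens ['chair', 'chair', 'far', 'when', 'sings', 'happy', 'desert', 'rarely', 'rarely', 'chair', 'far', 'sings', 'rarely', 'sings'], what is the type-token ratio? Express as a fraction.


Tokens: 14
Unique types: ('chair', 'desert', 'far', 'happy', 'rarely', 'sings', 'when') = 7
TTR = 7/14
Simplify: divide both by 7 -> 1/2
TTR = 1/2

1/2


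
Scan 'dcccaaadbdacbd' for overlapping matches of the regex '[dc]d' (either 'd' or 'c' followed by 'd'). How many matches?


Pattern: [dc]d means either 'd' or 'c' followed by 'd'.
Scanning 'dcccaaadbdacbd' position-by-position:
  Pos 0: window 'dc' -> no
  Pos 1: window 'cc' -> no
  Pos 2: window 'cc' -> no
  Pos 3: window 'ca' -> no
  Pos 4: window 'aa' -> no
  Pos 5: window 'aa' -> no
  Pos 6: window 'ad' -> no
  Pos 7: window 'db' -> no
  Pos 8: window 'bd' -> no
  Pos 9: window 'da' -> no
  Pos 10: window 'ac' -> no
  Pos 11: window 'cb' -> no
  Pos 12: window 'bd' -> no
  Pos 13: window 'd' -> no
Total matches: 0

0


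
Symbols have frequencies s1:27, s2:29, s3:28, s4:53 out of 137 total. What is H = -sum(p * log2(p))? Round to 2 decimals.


Computing entropy H = -sum(p_i * log2(p_i)):
  s1: p = 27/137 = 0.1971, -p*log2(p) = 0.4618
  s2: p = 29/137 = 0.2117, -p*log2(p) = 0.4742
  s3: p = 28/137 = 0.2044, -p*log2(p) = 0.4682
  s4: p = 53/137 = 0.3869, -p*log2(p) = 0.5300
H = sum of terms = 1.9342
Rounded to 2 decimals: 1.93

1.93


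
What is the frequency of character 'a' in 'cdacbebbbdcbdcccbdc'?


Scanning 'cdacbebbbdcbdcccbdc' for 'a':
  Position 2: 'a' -> MATCH (count: 1)
Total occurrences of 'a': 1

1


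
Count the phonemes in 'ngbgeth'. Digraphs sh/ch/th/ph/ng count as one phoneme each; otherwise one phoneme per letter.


Parsing 'ngbgeth' greedily, digraphs first:
  'ng' -> digraph (1 consonant phoneme) (phonemes so far: 1)
  'b' -> consonant phoneme (phonemes so far: 2)
  'g' -> consonant phoneme (phonemes so far: 3)
  'e' -> vowel phoneme (phonemes so far: 4)
  'th' -> digraph (1 consonant phoneme) (phonemes so far: 5)
Total phonemes: 5

5


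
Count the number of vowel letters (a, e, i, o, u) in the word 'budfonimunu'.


Scanning each character of 'budfonimunu':
  Position 1: 'b' -> consonant (running count: 0)
  Position 2: 'u' -> vowel (running count: 1)
  Position 3: 'd' -> consonant (running count: 1)
  Position 4: 'f' -> consonant (running count: 1)
  Position 5: 'o' -> vowel (running count: 2)
  Position 6: 'n' -> consonant (running count: 2)
  Position 7: 'i' -> vowel (running count: 3)
  Position 8: 'm' -> consonant (running count: 3)
  Position 9: 'u' -> vowel (running count: 4)
  Position 10: 'n' -> consonant (running count: 4)
  Position 11: 'u' -> vowel (running count: 5)
Total vowels: 5

5


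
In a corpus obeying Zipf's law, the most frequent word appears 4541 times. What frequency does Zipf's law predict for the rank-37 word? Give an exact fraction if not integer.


Zipf's law: freq(rank) = f1 / rank
f1 = 4541, rank = 37
freq = 4541 / 37
GCD(4541, 37) = 1
Simplified: 4541/37

4541/37


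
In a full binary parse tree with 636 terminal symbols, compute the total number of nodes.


Leaf nodes (terminals): 636
Internal nodes = n - 1 = 636 - 1 = 635
Total = leaves + internal = 636 + 635 = 1271

1271


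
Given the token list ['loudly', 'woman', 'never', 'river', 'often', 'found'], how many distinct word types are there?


Listing all tokens and tracking unique types:
  Token 1: 'loudly' -> NEW (unique so far: 1)
  Token 2: 'woman' -> NEW (unique so far: 2)
  Token 3: 'never' -> NEW (unique so far: 3)
  Token 4: 'river' -> NEW (unique so far: 4)
  Token 5: 'often' -> NEW (unique so far: 5)
  Token 6: 'found' -> NEW (unique so far: 6)
Unique types: ('found', 'loudly', 'never', 'often', 'river', 'woman')
Vocabulary size: 6

6


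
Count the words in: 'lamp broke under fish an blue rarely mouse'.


Counting words by splitting on spaces:
  Word 1: 'lamp'
  Word 2: 'broke'
  Word 3: 'under'
  Word 4: 'fish'
  Word 5: 'an'
  Word 6: 'blue'
  Word 7: 'rarely'
  Word 8: 'mouse'
Total words: 8

8


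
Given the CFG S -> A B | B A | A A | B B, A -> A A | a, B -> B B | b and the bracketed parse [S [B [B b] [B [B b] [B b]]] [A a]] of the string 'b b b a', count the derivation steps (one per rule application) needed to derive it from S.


Every bracketed nonterminal node [X ...] in the tree is produced by exactly one rule application.
Reading the tree off as a leftmost derivation:
  Step 1: S  =>  B A   (applied S -> B A)
  Step 2: B A  =>  B B A   (applied B -> B B)
  Step 3: B B A  =>  b B A   (applied B -> b)
  Step 4: b B A  =>  b B B A   (applied B -> B B)
  Step 5: b B B A  =>  b b B A   (applied B -> b)
  Step 6: b b B A  =>  b b b A   (applied B -> b)
  Step 7: b b b A  =>  b b b a   (applied A -> a)
Final yield: b b b a
Total rewrite steps: 7

7


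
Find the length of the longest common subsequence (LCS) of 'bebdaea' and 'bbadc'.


DP table for LCS of 'bebdaea' and 'bbadc':
       b  b  a  d  c
    0  0  0  0  0  0
  b 0  1  1  1  1  1
  e 0  1  1  1  1  1
  b 0  1  2  2  2  2
  d 0  1  2  2  3  3
  a 0  1  2  3  3  3
  e 0  1  2  3  3  3
  a 0  1  2  3  3  3
LCS: 'bbd'
LCS length = 3

3


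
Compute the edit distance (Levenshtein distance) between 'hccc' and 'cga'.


Building DP table for s1='hccc' (len 4) and s2='cga' (len 3):
       c  g  a
    0  1  2  3
  h 1  1  2  3
  c 2  1  2  3
  c 3  2  2  3
  c 4  3  3  3
Edit distance = dp[4][3] = 3

3


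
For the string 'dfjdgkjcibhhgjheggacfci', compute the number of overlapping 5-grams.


String 'dfjdgkjcibhhgjheggacfci' has length L = 23.
Number of overlapping n-grams = L - n + 1
Substituting: 23 - 5 + 1 = 19

19


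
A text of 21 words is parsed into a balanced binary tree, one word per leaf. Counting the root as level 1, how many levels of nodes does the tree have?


In a balanced binary tree with n leaves the deepest leaf is ceil(log2(n)) edges below the root,
so counting node levels inclusive of root and leaves gives ceil(log2(n)) + 1 levels.
log2(21) = 4.3923
ceil(4.3923) = 5
levels = 5 + 1 = 6

6


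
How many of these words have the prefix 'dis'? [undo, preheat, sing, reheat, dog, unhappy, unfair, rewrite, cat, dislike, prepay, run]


Checking each word for prefix 'dis':
  'undo' -> no (count: 0)
  'preheat' -> no (count: 0)
  'sing' -> no (count: 0)
  'reheat' -> no (count: 0)
  'dog' -> no (count: 0)
  'unhappy' -> no (count: 0)
  'unfair' -> no (count: 0)
  'rewrite' -> no (count: 0)
  'cat' -> no (count: 0)
  'dislike' -> YES, starts with 'dis' (count: 1)
  'prepay' -> no (count: 1)
  'run' -> no (count: 1)
Total with prefix 'dis': 1

1


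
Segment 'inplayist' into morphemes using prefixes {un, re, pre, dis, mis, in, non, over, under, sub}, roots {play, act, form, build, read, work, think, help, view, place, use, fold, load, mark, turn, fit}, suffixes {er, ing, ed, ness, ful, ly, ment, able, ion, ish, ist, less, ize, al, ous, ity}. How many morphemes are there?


Segmenting 'inplayist' against the inventory:
  'in' -> prefix (morpheme 1)
  'play' -> root (morpheme 2)
  'ist' -> suffix (morpheme 3)
Total morphemes: 3

3


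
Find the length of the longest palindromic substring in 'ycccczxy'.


Scanning 'ycccczxy' for palindromic substrings.
Substring at positions 1-4: 'cccc'.
Check: reverse('cccc') = 'cccc' -> palindrome confirmed.
Neighbouring characters ('y' / 'z') break symmetry, so it cannot extend further.
No longer palindromic substring exists; longest length = 4

4


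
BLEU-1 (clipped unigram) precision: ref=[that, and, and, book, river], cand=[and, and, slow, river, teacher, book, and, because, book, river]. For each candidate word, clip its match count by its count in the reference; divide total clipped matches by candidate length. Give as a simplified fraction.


Reference word counts: {'and': 2, 'book': 1, 'river': 1, 'that': 1}
Checking each candidate word (with clipping):
  'and' -> in reference (ref count 2, used 1/2) -> match (matches: 1)
  'and' -> in reference (ref count 2, used 2/2) -> match (matches: 2)
  'slow' -> not in reference -> no match (matches: 2)
  'river' -> in reference (ref count 1, used 1/1) -> match (matches: 3)
  'teacher' -> not in reference -> no match (matches: 3)
  'book' -> in reference (ref count 1, used 1/1) -> match (matches: 4)
  'and' -> ref count 2 already used up (2/2) -> clipped, no match (matches: 4)
  'because' -> not in reference -> no match (matches: 4)
  'book' -> ref count 1 already used up (1/1) -> clipped, no match (matches: 4)
  'river' -> ref count 1 already used up (1/1) -> clipped, no match (matches: 4)
Clipped matches: 4, Candidate length: 10
Precision = 4/10 = 2/5

2/5


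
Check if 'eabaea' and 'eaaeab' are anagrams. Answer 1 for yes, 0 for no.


Sort characters of 'eabaea': 'aaabee'
Sort characters of 'eaaeab': 'aaabee'
Sorted forms match -> they ARE anagrams
Result: 1

1


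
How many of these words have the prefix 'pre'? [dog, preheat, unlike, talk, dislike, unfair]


Checking each word for prefix 'pre':
  'dog' -> no (count: 0)
  'preheat' -> YES, starts with 'pre' (count: 1)
  'unlike' -> no (count: 1)
  'talk' -> no (count: 1)
  'dislike' -> no (count: 1)
  'unfair' -> no (count: 1)
Total with prefix 'pre': 1

1


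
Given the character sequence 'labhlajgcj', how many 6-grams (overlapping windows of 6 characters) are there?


String 'labhlajgcj' has length L = 10.
Number of overlapping n-grams = L - n + 1
Substituting: 10 - 6 + 1 = 5

5


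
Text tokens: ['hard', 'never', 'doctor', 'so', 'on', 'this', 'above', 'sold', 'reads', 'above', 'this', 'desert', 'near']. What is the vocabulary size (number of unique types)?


Listing all tokens and tracking unique types:
  Token 1: 'hard' -> NEW (unique so far: 1)
  Token 2: 'never' -> NEW (unique so far: 2)
  Token 3: 'doctor' -> NEW (unique so far: 3)
  Token 4: 'so' -> NEW (unique so far: 4)
  Token 5: 'on' -> NEW (unique so far: 5)
  Token 6: 'this' -> NEW (unique so far: 6)
  Token 7: 'above' -> NEW (unique so far: 7)
  Token 8: 'sold' -> NEW (unique so far: 8)
  Token 9: 'reads' -> NEW (unique so far: 9)
  Token 10: 'above' -> duplicate (unique so far: 9)
  Token 11: 'this' -> duplicate (unique so far: 9)
  Token 12: 'desert' -> NEW (unique so far: 10)
  Token 13: 'near' -> NEW (unique so far: 11)
Unique types: ('above', 'desert', 'doctor', 'hard', 'near', 'never', 'on', 'reads', 'so', 'sold', 'this')
Vocabulary size: 11

11


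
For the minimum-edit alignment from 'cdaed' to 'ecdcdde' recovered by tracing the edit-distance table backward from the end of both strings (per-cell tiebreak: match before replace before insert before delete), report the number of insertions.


Edit distance = 4. Backtracking from cell (5, 7) with preference match > replace > insert > delete,
then listing the resulting alignment 'cdaed' -> 'ecdcdde' left to right:
  Step 1: insert 'e' [insertion #1]
  Step 2: keep 'c'
  Step 3: keep 'd'
  Step 4: replace a->c
  Step 5: replace e->d
  Step 6: keep 'd'
  Step 7: insert 'e' [insertion #2]
Total insertions: 2

2


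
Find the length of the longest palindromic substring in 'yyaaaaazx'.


Scanning 'yyaaaaazx' for palindromic substrings.
Substring at positions 2-6: 'aaaaa'.
Check: reverse('aaaaa') = 'aaaaa' -> palindrome confirmed.
Neighbouring characters ('y' / 'z') break symmetry, so it cannot extend further.
No longer palindromic substring exists; longest length = 5

5


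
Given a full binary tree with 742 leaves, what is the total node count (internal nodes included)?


Leaf nodes (terminals): 742
Internal nodes = n - 1 = 742 - 1 = 741
Total = leaves + internal = 742 + 741 = 1483

1483


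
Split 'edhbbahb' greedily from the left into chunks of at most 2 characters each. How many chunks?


'edhbbahb' has 8 characters.
Chunking with max size 2:
  Chunk 1: 'ed' (positions 0-1)
  Chunk 2: 'hb' (positions 2-3)
  Chunk 3: 'ba' (positions 4-5)
  Chunk 4: 'hb' (positions 6-7)
Total chunks: ceil(8 / 2) = 4

4


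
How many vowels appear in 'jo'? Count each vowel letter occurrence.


Scanning each character of 'jo':
  Position 1: 'j' -> consonant (running count: 0)
  Position 2: 'o' -> vowel (running count: 1)
Total vowels: 1

1


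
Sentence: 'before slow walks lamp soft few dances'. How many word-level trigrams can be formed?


Word trigrams from [7] words:
  Trigram 1: (before slow walks)
  Trigram 2: (slow walks lamp)
  Trigram 3: (walks lamp soft)
  Trigram 4: (lamp soft few)
  Trigram 5: (soft few dances)
Total word trigrams: 7 - 2 = 5

5


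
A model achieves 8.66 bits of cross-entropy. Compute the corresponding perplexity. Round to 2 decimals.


Perplexity formula: PP = 2^H
H = 8.66
PP = 2^8.66
Decompose: 2^8.66 = 2^8 * 2^0.66
2^8 = 256, 2^0.66 ~ 1.5800826
PP ~ 256 * 1.5800826 = 404.5011456
Rounded to 2 decimals: 404.50

404.50


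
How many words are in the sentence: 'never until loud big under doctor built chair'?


Counting words by splitting on spaces:
  Word 1: 'never'
  Word 2: 'until'
  Word 3: 'loud'
  Word 4: 'big'
  Word 5: 'under'
  Word 6: 'doctor'
  Word 7: 'built'
  Word 8: 'chair'
Total words: 8

8


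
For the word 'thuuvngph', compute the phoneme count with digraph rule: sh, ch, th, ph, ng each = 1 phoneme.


Parsing 'thuuvngph' greedily, digraphs first:
  'th' -> digraph (1 consonant phoneme) (phonemes so far: 1)
  'u' -> vowel phoneme (phonemes so far: 2)
  'u' -> vowel phoneme (phonemes so far: 3)
  'v' -> consonant phoneme (phonemes so far: 4)
  'ng' -> digraph (1 consonant phoneme) (phonemes so far: 5)
  'ph' -> digraph (1 consonant phoneme) (phonemes so far: 6)
Total phonemes: 6

6


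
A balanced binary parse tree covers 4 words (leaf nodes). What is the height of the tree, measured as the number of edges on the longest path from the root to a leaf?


In a balanced binary tree with n leaves the deepest leaf is ceil(log2(n)) edges below the root.
log2(4) = 2.0000
ceil(2.0000) = 2
height (edges) = 2

2


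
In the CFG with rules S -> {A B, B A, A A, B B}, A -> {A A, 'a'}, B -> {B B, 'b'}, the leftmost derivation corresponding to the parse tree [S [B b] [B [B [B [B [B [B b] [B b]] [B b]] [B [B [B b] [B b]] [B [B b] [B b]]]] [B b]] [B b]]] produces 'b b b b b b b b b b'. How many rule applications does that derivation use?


Every bracketed nonterminal node [X ...] in the tree is produced by exactly one rule application.
Reading the tree off as a leftmost derivation:
  Step 1: S  =>  B B   (applied S -> B B)
  Step 2: B B  =>  b B   (applied B -> b)
  Step 3: b B  =>  b B B   (applied B -> B B)
  Step 4: b B B  =>  b B B B   (applied B -> B B)
  Step 5: b B B B  =>  b B B B B   (applied B -> B B)
  Step 6: b B B B B  =>  b B B B B B   (applied B -> B B)
  Step 7: b B B B B B  =>  b B B B B B B   (applied B -> B B)
  Step 8: b B B B B B B  =>  b b B B B B B   (applied B -> b)
  Step 9: b b B B B B B  =>  b b b B B B B   (applied B -> b)
  Step 10: b b b B B B B  =>  b b b b B B B   (applied B -> b)
  Step 11: b b b b B B B  =>  b b b b B B B B   (applied B -> B B)
  Step 12: b b b b B B B B  =>  b b b b B B B B B   (applied B -> B B)
  Step 13: b b b b B B B B B  =>  b b b b b B B B B   (applied B -> b)
  Step 14: b b b b b B B B B  =>  b b b b b b B B B   (applied B -> b)
  Step 15: b b b b b b B B B  =>  b b b b b b B B B B   (applied B -> B B)
  Step 16: b b b b b b B B B B  =>  b b b b b b b B B B   (applied B -> b)
  Step 17: b b b b b b b B B B  =>  b b b b b b b b B B   (applied B -> b)
  Step 18: b b b b b b b b B B  =>  b b b b b b b b b B   (applied B -> b)
  Step 19: b b b b b b b b b B  =>  b b b b b b b b b b   (applied B -> b)
Final yield: b b b b b b b b b b
Total rewrite steps: 19

19


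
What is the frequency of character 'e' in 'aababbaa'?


Scanning 'aababbaa' for 'e':
  No matches found.
Total occurrences of 'e': 0

0


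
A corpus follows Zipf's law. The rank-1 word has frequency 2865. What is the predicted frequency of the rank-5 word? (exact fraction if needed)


Zipf's law: freq(rank) = f1 / rank
f1 = 2865, rank = 5
freq = 2865 / 5
= 573

573


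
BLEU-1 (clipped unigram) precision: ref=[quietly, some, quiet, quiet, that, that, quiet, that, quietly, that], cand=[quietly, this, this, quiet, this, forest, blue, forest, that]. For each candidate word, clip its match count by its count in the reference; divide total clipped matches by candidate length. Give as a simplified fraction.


Reference word counts: {'quiet': 3, 'quietly': 2, 'some': 1, 'that': 4}
Checking each candidate word (with clipping):
  'quietly' -> in reference (ref count 2, used 1/2) -> match (matches: 1)
  'this' -> not in reference -> no match (matches: 1)
  'this' -> not in reference -> no match (matches: 1)
  'quiet' -> in reference (ref count 3, used 1/3) -> match (matches: 2)
  'this' -> not in reference -> no match (matches: 2)
  'forest' -> not in reference -> no match (matches: 2)
  'blue' -> not in reference -> no match (matches: 2)
  'forest' -> not in reference -> no match (matches: 2)
  'that' -> in reference (ref count 4, used 1/4) -> match (matches: 3)
Clipped matches: 3, Candidate length: 9
Precision = 3/9 = 1/3

1/3


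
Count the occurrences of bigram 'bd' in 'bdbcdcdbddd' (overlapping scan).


Scanning 'bdbcdcdbddd' for bigram 'bd':
  Position 0: 'bd' -> MATCH
  Position 1: 'db' -> no
  Position 2: 'bc' -> no
  Position 3: 'cd' -> no
  Position 4: 'dc' -> no
  Position 5: 'cd' -> no
  Position 6: 'db' -> no
  Position 7: 'bd' -> MATCH
  Position 8: 'dd' -> no
  Position 9: 'dd' -> no
Total matches: 2

2


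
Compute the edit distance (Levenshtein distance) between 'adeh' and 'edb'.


Building DP table for s1='adeh' (len 4) and s2='edb' (len 3):
       e  d  b
    0  1  2  3
  a 1  1  2  3
  d 2  2  1  2
  e 3  2  2  2
  h 4  3  3  3
Edit distance = dp[4][3] = 3

3


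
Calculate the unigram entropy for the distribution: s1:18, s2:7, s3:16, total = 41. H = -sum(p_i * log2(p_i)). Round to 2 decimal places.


Computing entropy H = -sum(p_i * log2(p_i)):
  s1: p = 18/41 = 0.4390, -p*log2(p) = 0.5214
  s2: p = 7/41 = 0.1707, -p*log2(p) = 0.4354
  s3: p = 16/41 = 0.3902, -p*log2(p) = 0.5298
H = sum of terms = 1.4866
Rounded to 2 decimals: 1.49

1.49


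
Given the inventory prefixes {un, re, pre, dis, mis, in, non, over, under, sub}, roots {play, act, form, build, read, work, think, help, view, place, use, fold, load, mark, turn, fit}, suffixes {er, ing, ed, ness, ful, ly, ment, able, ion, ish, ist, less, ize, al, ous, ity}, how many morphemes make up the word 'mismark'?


Segmenting 'mismark' against the inventory:
  'mis' -> prefix (morpheme 1)
  'mark' -> root (morpheme 2)
Total morphemes: 2

2


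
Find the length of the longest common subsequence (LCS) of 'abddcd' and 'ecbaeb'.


DP table for LCS of 'abddcd' and 'ecbaeb':
       e  c  b  a  e  b
    0  0  0  0  0  0  0
  a 0  0  0  0  1  1  1
  b 0  0  0  1  1  1  2
  d 0  0  0  1  1  1  2
  d 0  0  0  1  1  1  2
  c 0  0  1  1  1  1  2
  d 0  0  1  1  1  1  2
LCS: 'ab'
LCS length = 2

2


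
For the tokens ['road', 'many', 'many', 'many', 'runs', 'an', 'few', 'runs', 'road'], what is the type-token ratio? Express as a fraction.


Tokens: 9
Unique types: ('an', 'few', 'many', 'road', 'runs') = 5
TTR = 5/9
Already in lowest terms.

5/9


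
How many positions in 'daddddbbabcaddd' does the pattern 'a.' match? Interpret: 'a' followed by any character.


Pattern: a. means 'a' followed by any character.
Scanning 'daddddbbabcaddd' position-by-position:
  Pos 0: window 'da' -> no
  Pos 1: window 'ad' -> MATCH
  Pos 2: window 'dd' -> no
  Pos 3: window 'dd' -> no
  Pos 4: window 'dd' -> no
  Pos 5: window 'db' -> no
  Pos 6: window 'bb' -> no
  Pos 7: window 'ba' -> no
  Pos 8: window 'ab' -> MATCH
  Pos 9: window 'bc' -> no
  Pos 10: window 'ca' -> no
  Pos 11: window 'ad' -> MATCH
  Pos 12: window 'dd' -> no
  Pos 13: window 'dd' -> no
  Pos 14: window 'd' -> no
Total matches: 3

3


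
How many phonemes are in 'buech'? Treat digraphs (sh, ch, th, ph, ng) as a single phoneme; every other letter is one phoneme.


Parsing 'buech' greedily, digraphs first:
  'b' -> consonant phoneme (phonemes so far: 1)
  'u' -> vowel phoneme (phonemes so far: 2)
  'e' -> vowel phoneme (phonemes so far: 3)
  'ch' -> digraph (1 consonant phoneme) (phonemes so far: 4)
Total phonemes: 4

4


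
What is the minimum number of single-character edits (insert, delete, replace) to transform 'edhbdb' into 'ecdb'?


Building DP table for s1='edhbdb' (len 6) and s2='ecdb' (len 4):
       e  c  d  b
    0  1  2  3  4
  e 1  0  1  2  3
  d 2  1  1  1  2
  h 3  2  2  2  2
  b 4  3  3  3  2
  d 5  4  4  3  3
  b 6  5  5  4  3
Edit distance = dp[6][4] = 3

3


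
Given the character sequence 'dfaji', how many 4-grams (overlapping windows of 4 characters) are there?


String 'dfaji' has length L = 5.
Number of overlapping n-grams = L - n + 1
Substituting: 5 - 4 + 1 = 2

2


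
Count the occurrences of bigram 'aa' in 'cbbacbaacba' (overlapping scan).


Scanning 'cbbacbaacba' for bigram 'aa':
  Position 0: 'cb' -> no
  Position 1: 'bb' -> no
  Position 2: 'ba' -> no
  Position 3: 'ac' -> no
  Position 4: 'cb' -> no
  Position 5: 'ba' -> no
  Position 6: 'aa' -> MATCH
  Position 7: 'ac' -> no
  Position 8: 'cb' -> no
  Position 9: 'ba' -> no
Total matches: 1

1


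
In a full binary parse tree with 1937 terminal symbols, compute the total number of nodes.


Leaf nodes (terminals): 1937
Internal nodes = n - 1 = 1937 - 1 = 1936
Total = leaves + internal = 1937 + 1936 = 3873

3873


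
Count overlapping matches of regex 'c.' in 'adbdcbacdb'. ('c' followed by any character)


Pattern: c. means 'c' followed by any character.
Scanning 'adbdcbacdb' position-by-position:
  Pos 0: window 'ad' -> no
  Pos 1: window 'db' -> no
  Pos 2: window 'bd' -> no
  Pos 3: window 'dc' -> no
  Pos 4: window 'cb' -> MATCH
  Pos 5: window 'ba' -> no
  Pos 6: window 'ac' -> no
  Pos 7: window 'cd' -> MATCH
  Pos 8: window 'db' -> no
  Pos 9: window 'b' -> no
Total matches: 2

2


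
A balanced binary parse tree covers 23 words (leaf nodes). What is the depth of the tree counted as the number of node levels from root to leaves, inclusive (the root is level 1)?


In a balanced binary tree with n leaves the deepest leaf is ceil(log2(n)) edges below the root,
so counting node levels inclusive of root and leaves gives ceil(log2(n)) + 1 levels.
log2(23) = 4.5236
ceil(4.5236) = 5
levels = 5 + 1 = 6

6


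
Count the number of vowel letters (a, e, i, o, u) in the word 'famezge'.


Scanning each character of 'famezge':
  Position 1: 'f' -> consonant (running count: 0)
  Position 2: 'a' -> vowel (running count: 1)
  Position 3: 'm' -> consonant (running count: 1)
  Position 4: 'e' -> vowel (running count: 2)
  Position 5: 'z' -> consonant (running count: 2)
  Position 6: 'g' -> consonant (running count: 2)
  Position 7: 'e' -> vowel (running count: 3)
Total vowels: 3

3


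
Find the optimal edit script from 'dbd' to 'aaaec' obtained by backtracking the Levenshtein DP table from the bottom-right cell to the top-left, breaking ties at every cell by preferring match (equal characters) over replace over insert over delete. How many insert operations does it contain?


Edit distance = 5. Backtracking from cell (3, 5) with preference match > replace > insert > delete,
then listing the resulting alignment 'dbd' -> 'aaaec' left to right:
  Step 1: insert 'a' [insertion #1]
  Step 2: insert 'a' [insertion #2]
  Step 3: replace d->a
  Step 4: replace b->e
  Step 5: replace d->c
Total insertions: 2

2


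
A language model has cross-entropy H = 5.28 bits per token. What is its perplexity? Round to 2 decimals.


Perplexity formula: PP = 2^H
H = 5.28
PP = 2^5.28
Decompose: 2^5.28 = 2^5 * 2^0.28
2^5 = 32, 2^0.28 ~ 1.2141949
PP ~ 32 * 1.2141949 = 38.8542368
Rounded to 2 decimals: 38.85

38.85


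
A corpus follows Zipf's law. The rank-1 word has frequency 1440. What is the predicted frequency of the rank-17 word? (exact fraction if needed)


Zipf's law: freq(rank) = f1 / rank
f1 = 1440, rank = 17
freq = 1440 / 17
GCD(1440, 17) = 1
Simplified: 1440/17

1440/17


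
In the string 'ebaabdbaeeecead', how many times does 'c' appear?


Scanning 'ebaabdbaeeecead' for 'c':
  Position 11: 'c' -> MATCH (count: 1)
Total occurrences of 'c': 1

1


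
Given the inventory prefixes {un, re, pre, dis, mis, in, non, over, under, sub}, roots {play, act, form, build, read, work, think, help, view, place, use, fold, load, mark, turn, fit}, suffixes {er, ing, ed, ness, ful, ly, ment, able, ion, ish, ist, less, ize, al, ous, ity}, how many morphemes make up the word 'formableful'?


Segmenting 'formableful' against the inventory:
  'form' -> root (morpheme 1)
  'able' -> suffix (morpheme 2)
  'ful' -> suffix (morpheme 3)
Total morphemes: 3

3


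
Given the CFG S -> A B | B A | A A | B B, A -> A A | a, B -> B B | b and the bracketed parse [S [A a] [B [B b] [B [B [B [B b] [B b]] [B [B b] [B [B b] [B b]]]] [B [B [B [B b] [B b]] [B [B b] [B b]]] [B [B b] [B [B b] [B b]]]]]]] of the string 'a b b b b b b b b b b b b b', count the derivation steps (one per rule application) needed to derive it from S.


Every bracketed nonterminal node [X ...] in the tree is produced by exactly one rule application.
Reading the tree off as a leftmost derivation:
  Step 1: S  =>  A B   (applied S -> A B)
  Step 2: A B  =>  a B   (applied A -> a)
  Step 3: a B  =>  a B B   (applied B -> B B)
  Step 4: a B B  =>  a b B   (applied B -> b)
  Step 5: a b B  =>  a b B B   (applied B -> B B)
  Step 6: a b B B  =>  a b B B B   (applied B -> B B)
  Step 7: a b B B B  =>  a b B B B B   (applied B -> B B)
  Step 8: a b B B B B  =>  a b b B B B   (applied B -> b)
  Step 9: a b b B B B  =>  a b b b B B   (applied B -> b)
  Step 10: a b b b B B  =>  a b b b B B B   (applied B -> B B)
  Step 11: a b b b B B B  =>  a b b b b B B   (applied B -> b)
  Step 12: a b b b b B B  =>  a b b b b B B B   (applied B -> B B)
  Step 13: a b b b b B B B  =>  a b b b b b B B   (applied B -> b)
  Step 14: a b b b b b B B  =>  a b b b b b b B   (applied B -> b)
  Step 15: a b b b b b b B  =>  a b b b b b b B B   (applied B -> B B)
  Step 16: a b b b b b b B B  =>  a b b b b b b B B B   (applied B -> B B)
  Step 17: a b b b b b b B B B  =>  a b b b b b b B B B B   (applied B -> B B)
  Step 18: a b b b b b b B B B B  =>  a b b b b b b b B B B   (applied B -> b)
  Step 19: a b b b b b b b B B B  =>  a b b b b b b b b B B   (applied B -> b)
  Step 20: a b b b b b b b b B B  =>  a b b b b b b b b B B B   (applied B -> B B)
  Step 21: a b b b b b b b b B B B  =>  a b b b b b b b b b B B   (applied B -> b)
  Step 22: a b b b b b b b b b B B  =>  a b b b b b b b b b b B   (applied B -> b)
  Step 23: a b b b b b b b b b b B  =>  a b b b b b b b b b b B B   (applied B -> B B)
  Step 24: a b b b b b b b b b b B B  =>  a b b b b b b b b b b b B   (applied B -> b)
  Step 25: a b b b b b b b b b b b B  =>  a b b b b b b b b b b b B B   (applied B -> B B)
  Step 26: a b b b b b b b b b b b B B  =>  a b b b b b b b b b b b b B   (applied B -> b)
  Step 27: a b b b b b b b b b b b b B  =>  a b b b b b b b b b b b b b   (applied B -> b)
Final yield: a b b b b b b b b b b b b b
Total rewrite steps: 27

27


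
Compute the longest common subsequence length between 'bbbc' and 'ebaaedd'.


DP table for LCS of 'bbbc' and 'ebaaedd':
       e  b  a  a  e  d  d
    0  0  0  0  0  0  0  0
  b 0  0  1  1  1  1  1  1
  b 0  0  1  1  1  1  1  1
  b 0  0  1  1  1  1  1  1
  c 0  0  1  1  1  1  1  1
LCS: 'b'
LCS length = 1

1


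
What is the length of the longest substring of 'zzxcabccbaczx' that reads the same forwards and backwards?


Scanning 'zzxcabccbaczx' for palindromic substrings.
Substring at positions 3-10: 'cabccbac'.
Check: reverse('cabccbac') = 'cabccbac' -> palindrome confirmed.
Neighbouring characters ('x' / 'z') break symmetry, so it cannot extend further.
No longer palindromic substring exists; longest length = 8

8


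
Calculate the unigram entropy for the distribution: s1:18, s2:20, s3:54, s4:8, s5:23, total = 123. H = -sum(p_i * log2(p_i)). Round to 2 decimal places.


Computing entropy H = -sum(p_i * log2(p_i)):
  s1: p = 18/123 = 0.1463, -p*log2(p) = 0.4057
  s2: p = 20/123 = 0.1626, -p*log2(p) = 0.4261
  s3: p = 54/123 = 0.4390, -p*log2(p) = 0.5214
  s4: p = 8/123 = 0.0650, -p*log2(p) = 0.2564
  s5: p = 23/123 = 0.1870, -p*log2(p) = 0.4523
H = sum of terms = 2.0619
Rounded to 2 decimals: 2.06

2.06


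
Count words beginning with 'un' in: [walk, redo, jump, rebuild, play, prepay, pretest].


Checking each word for prefix 'un':
  'walk' -> no (count: 0)
  'redo' -> no (count: 0)
  'jump' -> no (count: 0)
  'rebuild' -> no (count: 0)
  'play' -> no (count: 0)
  'prepay' -> no (count: 0)
  'pretest' -> no (count: 0)
Total with prefix 'un': 0

0


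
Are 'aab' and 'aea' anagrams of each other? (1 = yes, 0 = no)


Sort characters of 'aab': 'aab'
Sort characters of 'aea': 'aae'
Sorted forms differ -> they are NOT anagrams
Result: 0

0


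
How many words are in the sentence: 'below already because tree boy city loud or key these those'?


Counting words by splitting on spaces:
  Word 1: 'below'
  Word 2: 'already'
  Word 3: 'because'
  Word 4: 'tree'
  Word 5: 'boy'
  Word 6: 'city'
  Word 7: 'loud'
  Word 8: 'or'
  Word 9: 'key'
  Word 10: 'these'
  Word 11: 'those'
Total words: 11

11
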